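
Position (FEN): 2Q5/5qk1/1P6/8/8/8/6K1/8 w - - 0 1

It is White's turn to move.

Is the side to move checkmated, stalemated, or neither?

neither

White to move; white king on g2.
In check: no.
Legal moves for White include: Qh8+, Qg8+, Qf8+, Qe8, Qd8, Qb8, Qa8, Qd7, Qc7, Qb7, Qe6, Qc6, Qa6, Qf5, Qc5, Qg4+, Qc4, Qh3, ... (list truncated; more exist).
White has legal moves and is not in check → neither.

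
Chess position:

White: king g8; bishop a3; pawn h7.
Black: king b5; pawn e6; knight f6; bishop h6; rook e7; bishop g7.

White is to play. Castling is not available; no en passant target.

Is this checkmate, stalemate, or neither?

White to move; white king on g8.
In check: yes, from the black knight on f6.
King squares — f7: attacked by Re7; g7: attacked by Bh6; h7: own pawn; f8: attacked by Bg7; h8: attacked by Bg7.
Legal moves for White: none.
In check with no legal moves → checkmate.

checkmate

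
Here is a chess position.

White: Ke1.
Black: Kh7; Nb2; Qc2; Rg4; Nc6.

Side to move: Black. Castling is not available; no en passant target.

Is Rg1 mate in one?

After Rg1: white king on e1; in check: yes, from the black rook on g1.
King squares — d1: attacked by Rg1; f1: attacked by Rg1; d2: attacked by Qc2; e2: attacked by Qc2; f2: attacked by Qc2.
White has no legal moves → checkmate.

yes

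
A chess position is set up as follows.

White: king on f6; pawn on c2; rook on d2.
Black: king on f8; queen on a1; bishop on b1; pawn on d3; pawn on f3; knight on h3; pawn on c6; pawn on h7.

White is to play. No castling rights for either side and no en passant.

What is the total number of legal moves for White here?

3

White to move; king on f6.
In check: yes, from the black queen on a1.
Legal moves: Ke6, Kf5, c3.
Count: 3.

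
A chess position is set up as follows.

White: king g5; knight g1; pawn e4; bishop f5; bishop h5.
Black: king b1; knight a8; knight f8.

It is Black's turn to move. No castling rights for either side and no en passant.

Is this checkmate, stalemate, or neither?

Black to move; black king on b1.
In check: no.
Legal moves for Black: Nh7+, Nd7, Ng6, Ne6+, Nc7, Nb6, Kc2, Kb2, Ka2, Kc1, Ka1.
Black has 11 legal moves and is not in check → neither.

neither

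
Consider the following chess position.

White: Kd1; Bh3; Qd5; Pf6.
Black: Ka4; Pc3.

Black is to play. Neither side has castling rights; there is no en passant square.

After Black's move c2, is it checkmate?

After c2: white king on d1; in check: yes, from the black pawn on c2.
White has 5 legal replies: Ke2, Kd2, Kxc2, Ke1, Kc1.
In check but a legal move exists → not checkmate.

no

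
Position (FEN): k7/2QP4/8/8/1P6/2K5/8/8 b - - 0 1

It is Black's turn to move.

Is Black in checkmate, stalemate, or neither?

stalemate

Black to move; black king on a8.
In check: no.
King squares — a7: attacked by Qc7; b7: attacked by Qc7; b8: attacked by Qc7.
Legal moves for Black: none.
Not in check and no legal moves → stalemate.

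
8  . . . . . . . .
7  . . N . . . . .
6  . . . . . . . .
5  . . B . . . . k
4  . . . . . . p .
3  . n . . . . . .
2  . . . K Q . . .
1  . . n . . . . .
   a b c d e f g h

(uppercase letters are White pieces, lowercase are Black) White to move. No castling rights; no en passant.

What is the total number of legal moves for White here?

White to move; king on d2.
In check: yes, from the black knight on b3.
Legal moves: Ke3, Kc3, Kc2, Ke1, Kd1.
Count: 5.

5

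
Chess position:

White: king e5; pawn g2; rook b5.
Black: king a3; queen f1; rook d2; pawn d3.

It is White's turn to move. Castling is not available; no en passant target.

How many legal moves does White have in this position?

White to move; king on e5.
In check: no.
Legal moves: Ke6, Kd6, Kd5, Ke4, Kd4, Rb8, Rb7, Rb6, Rd5, Rc5, Ra5+, Rb4, Rb3+, Rb2, Rb1, g3, g4.
Count: 17.

17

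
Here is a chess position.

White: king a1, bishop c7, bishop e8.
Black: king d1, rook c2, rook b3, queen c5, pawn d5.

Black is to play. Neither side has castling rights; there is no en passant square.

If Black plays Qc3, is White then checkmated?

yes

After Qc3: white king on a1; in check: yes, from the black queen on c3.
King squares — b1: attacked by Rb3; a2: attacked by Rc2; b2: attacked by Rc2.
White has no legal moves → checkmate.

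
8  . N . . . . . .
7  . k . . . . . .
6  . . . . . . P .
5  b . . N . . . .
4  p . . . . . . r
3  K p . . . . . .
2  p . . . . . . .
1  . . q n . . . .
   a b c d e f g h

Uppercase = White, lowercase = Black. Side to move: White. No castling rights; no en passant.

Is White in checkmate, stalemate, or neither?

checkmate

White to move; white king on a3.
In check: yes, from the black queen on c1.
King squares — a2: attacked by Pb3; b2: attacked by Qc1; b3: attacked by Pa4; a4: attacked by Rh4; b4: attacked by Rh4.
Legal moves for White: none.
In check with no legal moves → checkmate.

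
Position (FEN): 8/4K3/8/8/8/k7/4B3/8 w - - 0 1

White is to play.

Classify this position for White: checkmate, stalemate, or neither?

White to move; white king on e7.
In check: no.
Legal moves for White: Kf8, Ke8, Kd8, Kf7, Kd7, Kf6, Ke6, Kd6, Ba6, Bh5, Bb5, Bg4, Bc4, Bf3, Bd3, Bf1, Bd1.
White has 17 legal moves and is not in check → neither.

neither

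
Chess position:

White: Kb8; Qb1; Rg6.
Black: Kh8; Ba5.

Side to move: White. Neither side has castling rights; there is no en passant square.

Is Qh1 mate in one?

After Qh1: black king on h8; in check: yes, from the white queen on h1.
King squares — g7: attacked by Rg6; h7: attacked by Qh1; g8: attacked by Rg6.
Black has no legal moves → checkmate.

yes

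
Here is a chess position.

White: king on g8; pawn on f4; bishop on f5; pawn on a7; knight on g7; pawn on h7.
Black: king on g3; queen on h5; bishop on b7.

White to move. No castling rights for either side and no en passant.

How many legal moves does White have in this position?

23

White to move; king on g8.
In check: no.
Legal moves: Kh8, Kf8, Ne8, Ne6, Nxh5+, Bc8, Bd7, Bg6, Be6, Bg4, Be4, Bh3, Bd3, Bc2, Bb1, h8=Q, h8=R, h8=B, h8=N, a8=Q, a8=R, a8=B, a8=N.
Count: 23.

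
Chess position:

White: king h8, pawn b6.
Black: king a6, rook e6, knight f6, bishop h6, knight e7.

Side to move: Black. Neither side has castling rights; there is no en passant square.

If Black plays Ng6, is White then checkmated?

After Ng6: white king on h8; in check: yes, from the black knight on g6.
King squares — g7: attacked by Bh6; h7: attacked by Nf6; g8: attacked by Nf6.
White has no legal moves → checkmate.

yes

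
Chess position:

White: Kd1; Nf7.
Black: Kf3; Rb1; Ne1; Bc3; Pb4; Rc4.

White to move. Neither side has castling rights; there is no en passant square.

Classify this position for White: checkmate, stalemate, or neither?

checkmate

White to move; white king on d1.
In check: yes, from the black rook on b1.
King squares — c1: attacked by Rb1; e1: attacked by Rb1; c2: attacked by Ne1; d2: attacked by Bc3; e2: attacked by Kf3.
Legal moves for White: none.
In check with no legal moves → checkmate.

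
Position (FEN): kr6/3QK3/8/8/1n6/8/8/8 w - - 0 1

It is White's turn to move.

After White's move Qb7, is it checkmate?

After Qb7: black king on a8; in check: yes, from the white queen on b7.
Black has 2 legal replies: Kxb7, Rxb7+.
In check but a legal move exists → not checkmate.

no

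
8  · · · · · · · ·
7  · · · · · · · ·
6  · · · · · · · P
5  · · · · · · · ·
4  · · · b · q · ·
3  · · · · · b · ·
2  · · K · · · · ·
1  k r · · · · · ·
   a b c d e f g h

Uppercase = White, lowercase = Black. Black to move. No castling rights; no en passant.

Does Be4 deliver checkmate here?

After Be4: white king on c2; in check: yes, from the black bishop on e4.
King squares — b1: attacked by Ka1; c1: attacked by Rb1; d1: attacked by Rb1; b2: attacked by Ka1; d2: attacked by Qf4; b3: attacked by Rb1; c3: attacked by Bd4; d3: attacked by Be4.
White has no legal moves → checkmate.

yes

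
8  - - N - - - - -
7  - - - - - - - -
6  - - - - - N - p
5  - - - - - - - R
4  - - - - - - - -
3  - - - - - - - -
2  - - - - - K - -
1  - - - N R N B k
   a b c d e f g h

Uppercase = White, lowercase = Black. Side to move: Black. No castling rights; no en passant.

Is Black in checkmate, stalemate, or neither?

Black to move; black king on h1.
In check: yes, from the white rook on h5.
King squares — g1: attacked by Kf2; g2: attacked by Kf2; h2: attacked by Nf1.
Legal moves for Black: none.
In check with no legal moves → checkmate.

checkmate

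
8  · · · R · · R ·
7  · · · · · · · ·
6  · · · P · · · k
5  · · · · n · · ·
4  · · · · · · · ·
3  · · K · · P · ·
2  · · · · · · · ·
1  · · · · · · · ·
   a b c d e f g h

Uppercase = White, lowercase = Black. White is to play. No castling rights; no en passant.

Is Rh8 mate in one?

no

After Rh8: black king on h6; in check: yes, from the white rook on h8.
Black has 3 legal replies: Kg7, Kg6, Kg5.
In check but a legal move exists → not checkmate.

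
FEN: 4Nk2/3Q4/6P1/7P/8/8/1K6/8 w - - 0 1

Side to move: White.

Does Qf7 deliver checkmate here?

yes

After Qf7: black king on f8; in check: yes, from the white queen on f7.
King squares — e7: attacked by Qf7; f7: attacked by Pg6; g7: attacked by Qf7; e8: attacked by Qf7; g8: attacked by Qf7.
Black has no legal moves → checkmate.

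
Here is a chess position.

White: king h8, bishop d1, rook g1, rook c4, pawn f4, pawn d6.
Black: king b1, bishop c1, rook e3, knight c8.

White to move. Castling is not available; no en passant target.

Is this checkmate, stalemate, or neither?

neither

White to move; white king on h8.
In check: no.
Legal moves for White include: Kg8, Kh7, Kg7, Rxc8, Rc7, Rc6, Rc5, Re4, Rd4, Rb4+, Ra4, Rc3, Rc2, Rxc1+, Rg8, Rg7, Rg6, Rg5, ... (list truncated; more exist).
White has legal moves and is not in check → neither.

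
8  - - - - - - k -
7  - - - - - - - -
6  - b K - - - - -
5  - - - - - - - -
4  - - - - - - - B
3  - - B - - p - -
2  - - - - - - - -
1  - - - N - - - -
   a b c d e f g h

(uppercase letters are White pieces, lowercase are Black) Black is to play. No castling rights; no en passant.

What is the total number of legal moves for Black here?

13

Black to move; king on g8.
In check: no.
Legal moves: Kf8, Kh7, Kf7, Bd8, Bc7, Ba7, Bc5, Ba5, Bd4, Be3, Bf2, Bg1, f2.
Count: 13.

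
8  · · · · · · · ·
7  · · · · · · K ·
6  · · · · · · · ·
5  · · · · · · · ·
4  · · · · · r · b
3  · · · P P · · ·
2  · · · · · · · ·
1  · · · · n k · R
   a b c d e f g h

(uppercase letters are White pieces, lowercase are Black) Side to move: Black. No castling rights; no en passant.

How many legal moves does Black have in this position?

3

Black to move; king on f1.
In check: yes, from the white rook on h1.
Legal moves: Kg2, Kf2, Ke2.
Count: 3.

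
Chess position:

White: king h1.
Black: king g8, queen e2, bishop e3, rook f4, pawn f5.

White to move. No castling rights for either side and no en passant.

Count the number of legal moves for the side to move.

0

White to move; king on h1.
In check: no.
Legal moves: none.
Count: 0.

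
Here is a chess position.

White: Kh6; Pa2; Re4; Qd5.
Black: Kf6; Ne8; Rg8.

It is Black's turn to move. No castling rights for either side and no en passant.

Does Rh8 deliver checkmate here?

yes

After Rh8: white king on h6; in check: yes, from the black rook on h8.
King squares — g5: attacked by Kf6; h5: attacked by Rh8; g6: attacked by Kf6; g7: attacked by Kf6; h7: attacked by Rh8.
White has no legal moves → checkmate.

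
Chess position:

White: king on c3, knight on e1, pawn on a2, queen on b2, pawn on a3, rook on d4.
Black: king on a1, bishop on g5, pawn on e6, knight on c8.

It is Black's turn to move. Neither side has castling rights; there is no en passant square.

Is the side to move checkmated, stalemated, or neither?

checkmate

Black to move; black king on a1.
In check: yes, from the white queen on b2.
King squares — b1: attacked by Qb2; a2: attacked by Qb2; b2: attacked by Kc3.
Legal moves for Black: none.
In check with no legal moves → checkmate.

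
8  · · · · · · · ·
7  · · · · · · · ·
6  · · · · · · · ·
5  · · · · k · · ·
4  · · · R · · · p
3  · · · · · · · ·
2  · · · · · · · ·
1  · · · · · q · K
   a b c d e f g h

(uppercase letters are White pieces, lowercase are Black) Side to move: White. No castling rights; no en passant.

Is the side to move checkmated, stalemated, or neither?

White to move; white king on h1.
In check: yes, from the black queen on f1.
King squares — g1: attacked by Qf1; g2: attacked by Qf1; h2: available.
Legal moves for White: Kh2.
White is in check but has 1 legal move → neither.

neither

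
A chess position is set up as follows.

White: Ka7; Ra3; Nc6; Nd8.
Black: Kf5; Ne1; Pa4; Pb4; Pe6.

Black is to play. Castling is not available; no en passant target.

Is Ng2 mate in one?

no

After Ng2: white king on a7; in check: no.
White is not in check, so this cannot be checkmate.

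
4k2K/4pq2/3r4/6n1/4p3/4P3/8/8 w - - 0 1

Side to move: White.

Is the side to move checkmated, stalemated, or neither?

White to move; white king on h8.
In check: no.
King squares — g7: attacked by Qf7; h7: attacked by Ng5; g8: attacked by Qf7.
Legal moves for White: none.
Not in check and no legal moves → stalemate.

stalemate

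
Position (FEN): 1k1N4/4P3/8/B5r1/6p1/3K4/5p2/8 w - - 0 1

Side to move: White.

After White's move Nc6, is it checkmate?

no

After Nc6: black king on b8; in check: yes, from the white knight on c6.
Black has 3 legal replies: Kc8, Ka8, Kb7.
In check but a legal move exists → not checkmate.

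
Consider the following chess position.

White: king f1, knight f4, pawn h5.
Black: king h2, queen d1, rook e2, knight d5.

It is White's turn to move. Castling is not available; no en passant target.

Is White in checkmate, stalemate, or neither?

checkmate

White to move; white king on f1.
In check: yes, from the black queen on d1.
King squares — e1: attacked by Qd1; g1: attacked by Qd1; e2: attacked by Qd1; f2: attacked by Re2; g2: attacked by Re2.
Legal moves for White: none.
In check with no legal moves → checkmate.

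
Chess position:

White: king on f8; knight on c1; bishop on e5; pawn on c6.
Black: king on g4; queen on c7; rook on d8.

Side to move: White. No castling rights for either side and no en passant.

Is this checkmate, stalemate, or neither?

White to move; white king on f8.
In check: yes, from the black rook on d8.
King squares — e7: attacked by Qc7; f7: attacked by Qc7; g7: attacked by Qc7; e8: attacked by Rd8; g8: attacked by Rd8.
Legal moves for White: none.
In check with no legal moves → checkmate.

checkmate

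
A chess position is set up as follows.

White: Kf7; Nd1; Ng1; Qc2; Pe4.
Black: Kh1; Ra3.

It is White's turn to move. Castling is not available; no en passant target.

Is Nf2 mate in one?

no

After Nf2: black king on h1; in check: yes, from the white knight on f2.
Black has 3 legal replies: Kh2, Kg2, Kxg1.
In check but a legal move exists → not checkmate.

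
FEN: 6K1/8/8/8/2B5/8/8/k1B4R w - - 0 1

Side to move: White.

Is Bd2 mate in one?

no

After Bd2: black king on a1; in check: yes, from the white rook on h1.
Black has 1 legal reply: Kb2.
In check but a legal move exists → not checkmate.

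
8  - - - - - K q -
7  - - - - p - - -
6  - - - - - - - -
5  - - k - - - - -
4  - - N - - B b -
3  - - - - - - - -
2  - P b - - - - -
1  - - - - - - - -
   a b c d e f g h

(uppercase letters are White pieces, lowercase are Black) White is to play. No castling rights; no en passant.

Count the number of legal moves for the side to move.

White to move; king on f8.
In check: yes, from the black queen on g8.
Legal moves: Kxg8, Kxe7.
Count: 2.

2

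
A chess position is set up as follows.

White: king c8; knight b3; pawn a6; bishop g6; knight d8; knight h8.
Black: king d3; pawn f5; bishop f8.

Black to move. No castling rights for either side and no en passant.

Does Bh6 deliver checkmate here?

no

After Bh6: white king on c8; in check: no.
White is not in check, so this cannot be checkmate.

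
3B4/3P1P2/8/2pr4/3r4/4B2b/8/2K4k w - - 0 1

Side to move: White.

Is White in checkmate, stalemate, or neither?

neither

White to move; white king on c1.
In check: no.
Legal moves for White include: Be7, Bc7, Bf6, Bb6, Bdg5, Ba5, Bh4, Bh6, Beg5, Bf4, Bxd4, Bf2, Bd2, Bg1, Kc2, Kb2, Kb1, f8=Q, ... (list truncated; more exist).
White has legal moves and is not in check → neither.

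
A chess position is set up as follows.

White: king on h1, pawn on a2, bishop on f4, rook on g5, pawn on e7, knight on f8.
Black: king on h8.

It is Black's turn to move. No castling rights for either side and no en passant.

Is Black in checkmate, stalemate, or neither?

stalemate

Black to move; black king on h8.
In check: no.
King squares — g7: attacked by Rg5; h7: attacked by Nf8; g8: attacked by Rg5.
Legal moves for Black: none.
Not in check and no legal moves → stalemate.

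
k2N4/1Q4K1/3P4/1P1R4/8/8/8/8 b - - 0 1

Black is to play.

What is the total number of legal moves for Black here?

0

Black to move; king on a8.
In check: yes, from the white queen on b7.
Legal moves: none.
Count: 0.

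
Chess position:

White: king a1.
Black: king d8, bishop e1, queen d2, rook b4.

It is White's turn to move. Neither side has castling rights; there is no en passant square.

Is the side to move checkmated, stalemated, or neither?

White to move; white king on a1.
In check: no.
King squares — b1: attacked by Rb4; a2: attacked by Qd2; b2: attacked by Qd2.
Legal moves for White: none.
Not in check and no legal moves → stalemate.

stalemate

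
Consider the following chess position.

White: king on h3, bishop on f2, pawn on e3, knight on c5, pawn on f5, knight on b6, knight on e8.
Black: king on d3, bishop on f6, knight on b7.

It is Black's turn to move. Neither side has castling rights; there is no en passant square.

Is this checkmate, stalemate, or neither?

neither

Black to move; black king on d3.
In check: yes, from the white knight on c5.
King squares — c2: available; d2: available; e2: available; c3: available; e3: attacked by Bf2; c4: attacked by Nb6; d4: attacked by Pe3; e4: attacked by Nc5.
Legal moves for Black: Kc3, Ke2, Kd2, Kc2, Nxc5.
Black is in check but has 5 legal moves → neither.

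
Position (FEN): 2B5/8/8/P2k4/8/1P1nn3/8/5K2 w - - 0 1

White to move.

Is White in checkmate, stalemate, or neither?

neither

White to move; white king on f1.
In check: yes, from the black knight on e3.
King squares — e1: attacked by Nd3; g1: available; e2: available; f2: attacked by Nd3; g2: attacked by Ne3.
Legal moves for White: Ke2, Kg1.
White is in check but has 2 legal moves → neither.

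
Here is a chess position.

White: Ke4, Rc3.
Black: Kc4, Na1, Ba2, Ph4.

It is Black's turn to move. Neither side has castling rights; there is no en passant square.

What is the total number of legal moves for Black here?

Black to move; king on c4.
In check: yes, from the white rook on c3.
Legal moves: Kb5, Kb4, Kxc3.
Count: 3.

3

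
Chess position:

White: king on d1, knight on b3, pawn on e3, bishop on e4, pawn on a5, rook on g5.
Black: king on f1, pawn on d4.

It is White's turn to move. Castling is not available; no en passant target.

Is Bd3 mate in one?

no

After Bd3: black king on f1; in check: yes, from the white bishop on d3.
Black has 1 legal reply: Kf2.
In check but a legal move exists → not checkmate.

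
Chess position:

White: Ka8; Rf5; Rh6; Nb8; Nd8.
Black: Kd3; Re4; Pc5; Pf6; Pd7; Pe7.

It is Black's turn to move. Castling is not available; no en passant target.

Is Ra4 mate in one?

After Ra4: white king on a8; in check: yes, from the black rook on a4.
White has 2 legal replies: Kb7, Na6.
In check but a legal move exists → not checkmate.

no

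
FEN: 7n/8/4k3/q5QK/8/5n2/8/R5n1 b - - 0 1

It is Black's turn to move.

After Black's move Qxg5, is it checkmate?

yes

After Qxg5: white king on h5; in check: yes, from the black queen on g5.
King squares — g4: attacked by Qg5; h4: attacked by Nf3; g5: attacked by Nf3; g6: attacked by Qg5; h6: attacked by Qg5.
White has no legal moves → checkmate.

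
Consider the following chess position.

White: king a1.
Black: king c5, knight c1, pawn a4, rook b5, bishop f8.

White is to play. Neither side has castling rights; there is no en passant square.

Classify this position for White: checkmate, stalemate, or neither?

White to move; white king on a1.
In check: no.
King squares — b1: attacked by Rb5; a2: attacked by Nc1; b2: attacked by Rb5.
Legal moves for White: none.
Not in check and no legal moves → stalemate.

stalemate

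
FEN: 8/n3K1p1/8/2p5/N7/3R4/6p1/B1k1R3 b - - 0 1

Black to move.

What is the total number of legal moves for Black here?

Black to move; king on c1.
In check: yes, from the white rook on e1.
Legal moves: Kc2.
Count: 1.

1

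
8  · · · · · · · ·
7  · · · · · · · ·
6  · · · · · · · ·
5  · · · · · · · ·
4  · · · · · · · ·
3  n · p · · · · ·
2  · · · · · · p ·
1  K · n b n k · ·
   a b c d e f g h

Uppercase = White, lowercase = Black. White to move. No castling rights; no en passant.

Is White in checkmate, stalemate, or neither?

stalemate

White to move; white king on a1.
In check: no.
King squares — b1: attacked by Na3; a2: attacked by Nc1; b2: attacked by Pc3.
Legal moves for White: none.
Not in check and no legal moves → stalemate.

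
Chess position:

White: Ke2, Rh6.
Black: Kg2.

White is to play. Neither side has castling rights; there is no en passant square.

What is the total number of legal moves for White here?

White to move; king on e2.
In check: no.
Legal moves: Rh8, Rh7, Rg6+, Rf6, Re6, Rd6, Rc6, Rb6, Ra6, Rh5, Rh4, Rh3, Rh2+, Rh1, Ke3, Kd3, Kd2, Ke1, Kd1.
Count: 19.

19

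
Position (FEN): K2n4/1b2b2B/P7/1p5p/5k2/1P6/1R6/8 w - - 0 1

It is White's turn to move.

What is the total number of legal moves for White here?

White to move; king on a8.
In check: yes, from the black bishop on b7.
Legal moves: Kb8, Ka7, axb7.
Count: 3.

3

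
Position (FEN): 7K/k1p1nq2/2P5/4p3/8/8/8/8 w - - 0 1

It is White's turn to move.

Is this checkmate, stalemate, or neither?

stalemate

White to move; white king on h8.
In check: no.
King squares — g7: attacked by Qf7; h7: attacked by Qf7; g8: attacked by Ne7.
Legal moves for White: none.
Not in check and no legal moves → stalemate.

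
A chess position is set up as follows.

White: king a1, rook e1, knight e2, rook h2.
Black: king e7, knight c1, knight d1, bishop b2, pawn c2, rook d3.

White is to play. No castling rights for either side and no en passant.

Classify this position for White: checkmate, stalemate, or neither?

checkmate

White to move; white king on a1.
In check: yes, from the black bishop on b2.
King squares — b1: attacked by Pc2; a2: attacked by Nc1; b2: attacked by Nd1.
Legal moves for White: none.
In check with no legal moves → checkmate.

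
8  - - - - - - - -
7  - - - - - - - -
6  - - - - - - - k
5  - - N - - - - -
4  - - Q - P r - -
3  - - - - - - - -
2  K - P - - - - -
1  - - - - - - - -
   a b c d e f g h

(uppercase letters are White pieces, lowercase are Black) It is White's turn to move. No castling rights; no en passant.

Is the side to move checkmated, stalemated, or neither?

White to move; white king on a2.
In check: no.
Legal moves for White include: Nd7, Nb7, Ne6, Na6, Na4, Nd3, Nb3, Qg8, Qf7, Qe6+, Qa6+, Qd5, Qb5, Qd4, Qb4, Qa4, Qd3, Qc3, ... (list truncated; more exist).
White has legal moves and is not in check → neither.

neither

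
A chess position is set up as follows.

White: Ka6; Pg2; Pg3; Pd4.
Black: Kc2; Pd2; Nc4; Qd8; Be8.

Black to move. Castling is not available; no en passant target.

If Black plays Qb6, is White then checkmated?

After Qb6: white king on a6; in check: yes, from the black queen on b6.
King squares — a5: attacked by Nc4; b5: attacked by Qb6; b6: attacked by Nc4; a7: attacked by Qb6; b7: attacked by Qb6.
White has no legal moves → checkmate.

yes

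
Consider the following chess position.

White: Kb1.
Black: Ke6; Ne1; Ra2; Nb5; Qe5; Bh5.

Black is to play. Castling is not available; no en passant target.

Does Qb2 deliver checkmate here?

yes

After Qb2: white king on b1; in check: yes, from the black queen on b2.
King squares — a1: attacked by Ra2; c1: attacked by Qb2; a2: attacked by Qb2; b2: attacked by Ra2; c2: attacked by Ne1.
White has no legal moves → checkmate.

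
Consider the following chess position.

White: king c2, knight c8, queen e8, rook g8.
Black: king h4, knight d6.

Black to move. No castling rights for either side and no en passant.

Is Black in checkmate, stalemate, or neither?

Black to move; black king on h4.
In check: no.
Legal moves for Black: Nxe8, Nxc8, Nf7, Nb7, Nf5, Nb5, Ne4, Nc4, Kh3.
Black has 9 legal moves and is not in check → neither.

neither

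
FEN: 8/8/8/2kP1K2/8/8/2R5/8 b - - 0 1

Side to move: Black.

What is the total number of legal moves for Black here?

Black to move; king on c5.
In check: yes, from the white rook on c2.
Legal moves: Kd6, Kb6, Kxd5, Kb5, Kd4, Kb4.
Count: 6.

6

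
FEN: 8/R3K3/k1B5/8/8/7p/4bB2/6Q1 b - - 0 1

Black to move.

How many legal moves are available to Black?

0

Black to move; king on a6.
In check: yes, from the white rook on a7.
Legal moves: none.
Count: 0.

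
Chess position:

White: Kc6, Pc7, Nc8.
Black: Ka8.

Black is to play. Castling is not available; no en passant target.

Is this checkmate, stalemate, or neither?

stalemate

Black to move; black king on a8.
In check: no.
King squares — a7: attacked by Nc8; b7: attacked by Kc6; b8: attacked by Pc7.
Legal moves for Black: none.
Not in check and no legal moves → stalemate.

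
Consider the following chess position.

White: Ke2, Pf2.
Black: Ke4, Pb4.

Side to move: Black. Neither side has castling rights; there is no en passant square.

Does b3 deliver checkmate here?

no

After b3: white king on e2; in check: no.
White is not in check, so this cannot be checkmate.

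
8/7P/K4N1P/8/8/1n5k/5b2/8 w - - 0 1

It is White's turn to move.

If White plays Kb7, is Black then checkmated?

no

After Kb7: black king on h3; in check: no.
Black is not in check, so this cannot be checkmate.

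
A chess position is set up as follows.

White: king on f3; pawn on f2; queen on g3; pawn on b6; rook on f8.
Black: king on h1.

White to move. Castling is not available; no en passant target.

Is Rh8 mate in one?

After Rh8: black king on h1; in check: yes, from the white rook on h8.
King squares — g1: attacked by Qg3; g2: attacked by Kf3; h2: attacked by Qg3.
Black has no legal moves → checkmate.

yes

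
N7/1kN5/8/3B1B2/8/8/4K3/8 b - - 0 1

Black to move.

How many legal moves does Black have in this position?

2

Black to move; king on b7.
In check: yes, from the white bishop on d5.
Legal moves: Kb8, Ka7.
Count: 2.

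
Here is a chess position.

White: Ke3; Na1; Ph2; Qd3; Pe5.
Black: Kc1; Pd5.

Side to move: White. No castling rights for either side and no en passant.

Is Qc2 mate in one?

yes

After Qc2: black king on c1; in check: yes, from the white queen on c2.
King squares — b1: attacked by Qc2; d1: attacked by Qc2; b2: attacked by Qc2; c2: attacked by Na1; d2: attacked by Qc2.
Black has no legal moves → checkmate.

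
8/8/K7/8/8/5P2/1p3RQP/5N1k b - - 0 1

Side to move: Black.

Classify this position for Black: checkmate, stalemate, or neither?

checkmate

Black to move; black king on h1.
In check: yes, from the white queen on g2.
King squares — g1: attacked by Qg2; g2: attacked by Rf2; h2: attacked by Nf1.
Legal moves for Black: none.
In check with no legal moves → checkmate.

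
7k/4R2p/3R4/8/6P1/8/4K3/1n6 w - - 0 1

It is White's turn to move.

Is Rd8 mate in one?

After Rd8: black king on h8; in check: yes, from the white rook on d8.
King squares — g7: attacked by Re7; h7: own pawn; g8: attacked by Rd8.
Black has no legal moves → checkmate.

yes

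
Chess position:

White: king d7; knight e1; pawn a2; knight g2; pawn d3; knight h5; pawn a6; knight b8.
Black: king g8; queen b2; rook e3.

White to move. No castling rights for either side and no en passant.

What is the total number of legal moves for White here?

White to move; king on d7.
In check: no.
Legal moves: Nc6, Kd8, Kc8, Kc7, Kd6, Kc6, Ng7, Nf6+, Nhf4, Ng3, Nh4, Ngf4, Nxe3, Nf3, Nc2, a7, d4, a3, a4.
Count: 19.

19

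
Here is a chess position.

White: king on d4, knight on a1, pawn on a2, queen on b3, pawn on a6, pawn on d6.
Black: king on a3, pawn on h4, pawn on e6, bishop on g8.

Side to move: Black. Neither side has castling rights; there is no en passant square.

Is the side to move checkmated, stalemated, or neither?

Black to move; black king on a3.
In check: yes, from the white queen on b3.
King squares — a2: attacked by Qb3; b2: attacked by Qb3; b3: attacked by Na1; a4: attacked by Qb3; b4: attacked by Qb3.
Legal moves for Black: none.
In check with no legal moves → checkmate.

checkmate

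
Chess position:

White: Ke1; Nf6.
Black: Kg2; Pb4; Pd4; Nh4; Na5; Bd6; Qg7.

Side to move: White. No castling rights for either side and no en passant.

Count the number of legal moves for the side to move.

White to move; king on e1.
In check: no.
Legal moves: Ng8, Ne8, Nh7, Nd7, Nh5, Nd5, Ng4, Ne4, Ke2, Kd2, Kd1.
Count: 11.

11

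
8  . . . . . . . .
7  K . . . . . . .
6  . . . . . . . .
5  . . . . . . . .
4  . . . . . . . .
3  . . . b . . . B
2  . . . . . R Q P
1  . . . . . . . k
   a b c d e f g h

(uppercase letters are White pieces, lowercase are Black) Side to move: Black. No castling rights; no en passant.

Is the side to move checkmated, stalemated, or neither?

checkmate

Black to move; black king on h1.
In check: yes, from the white queen on g2.
King squares — g1: attacked by Qg2; g2: attacked by Rf2; h2: attacked by Qg2.
Legal moves for Black: none.
In check with no legal moves → checkmate.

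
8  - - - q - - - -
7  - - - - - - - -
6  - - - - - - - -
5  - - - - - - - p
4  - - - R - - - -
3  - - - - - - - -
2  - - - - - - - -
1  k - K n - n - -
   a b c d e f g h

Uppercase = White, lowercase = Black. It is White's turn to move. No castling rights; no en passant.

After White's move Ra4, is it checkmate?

After Ra4: black king on a1; in check: yes, from the white rook on a4.
King squares — b1: attacked by Kc1; a2: attacked by Ra4; b2: attacked by Kc1.
Black has no legal moves → checkmate.

yes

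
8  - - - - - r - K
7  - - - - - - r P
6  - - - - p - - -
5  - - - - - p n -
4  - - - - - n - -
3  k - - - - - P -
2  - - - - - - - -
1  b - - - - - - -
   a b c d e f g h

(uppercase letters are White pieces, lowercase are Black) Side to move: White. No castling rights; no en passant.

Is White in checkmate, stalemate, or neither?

White to move; white king on h8.
In check: yes, from the black rook on f8.
King squares — g7: attacked by Ba1; h7: own pawn; g8: attacked by Rg7.
Legal moves for White: none.
In check with no legal moves → checkmate.

checkmate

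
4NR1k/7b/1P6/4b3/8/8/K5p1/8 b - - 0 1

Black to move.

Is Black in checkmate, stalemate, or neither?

Black to move; black king on h8.
In check: yes, from the white rook on f8.
Legal moves for Black: Bg8+.
Black is in check but has 1 legal move → neither.

neither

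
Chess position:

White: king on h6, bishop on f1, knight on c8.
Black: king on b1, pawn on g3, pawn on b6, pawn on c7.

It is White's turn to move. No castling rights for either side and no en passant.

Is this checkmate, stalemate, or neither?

neither

White to move; white king on h6.
In check: no.
Legal moves for White: Ne7, Na7, Nd6, Nxb6, Kh7, Kg7, Kg6, Kh5, Kg5, Ba6, Bb5, Bc4, Bh3, Bd3+, Bg2, Be2.
White has 16 legal moves and is not in check → neither.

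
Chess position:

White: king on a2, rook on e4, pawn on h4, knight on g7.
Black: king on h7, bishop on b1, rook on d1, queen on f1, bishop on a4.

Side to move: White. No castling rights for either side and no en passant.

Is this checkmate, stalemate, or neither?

White to move; white king on a2.
In check: yes, from the black bishop on b1.
King squares — a1: available; b1: attacked by Rd1; b2: available; a3: available; b3: attacked by Ba4.
Legal moves for White: Ka3, Kb2, Ka1.
White is in check but has 3 legal moves → neither.

neither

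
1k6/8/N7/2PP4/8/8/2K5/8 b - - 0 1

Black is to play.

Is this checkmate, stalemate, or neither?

neither

Black to move; black king on b8.
In check: yes, from the white knight on a6.
Legal moves for Black: Kc8, Ka8, Kb7, Ka7.
Black is in check but has 4 legal moves → neither.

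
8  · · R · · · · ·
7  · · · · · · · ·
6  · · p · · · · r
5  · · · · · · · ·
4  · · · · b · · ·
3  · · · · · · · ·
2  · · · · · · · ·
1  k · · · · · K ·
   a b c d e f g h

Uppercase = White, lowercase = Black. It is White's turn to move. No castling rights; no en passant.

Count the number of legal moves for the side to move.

11

White to move; king on g1.
In check: no.
Legal moves: Rh8, Rg8, Rf8, Re8, Rd8, Rb8, Ra8+, Rc7, Rxc6, Kf2, Kf1.
Count: 11.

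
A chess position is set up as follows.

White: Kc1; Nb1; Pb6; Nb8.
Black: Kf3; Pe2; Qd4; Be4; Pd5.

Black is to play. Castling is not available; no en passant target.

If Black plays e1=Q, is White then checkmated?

After e1=Q: white king on c1; in check: yes, from the black queen on e1.
King squares — b1: own knight; d1: attacked by Qe1; b2: attacked by Qd4; c2: attacked by Be4; d2: attacked by Qe1.
White has no legal moves → checkmate.

yes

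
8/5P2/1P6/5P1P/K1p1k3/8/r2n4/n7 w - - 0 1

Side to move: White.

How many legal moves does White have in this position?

2

White to move; king on a4.
In check: yes, from the black rook on a2.
Legal moves: Kb5, Kb4.
Count: 2.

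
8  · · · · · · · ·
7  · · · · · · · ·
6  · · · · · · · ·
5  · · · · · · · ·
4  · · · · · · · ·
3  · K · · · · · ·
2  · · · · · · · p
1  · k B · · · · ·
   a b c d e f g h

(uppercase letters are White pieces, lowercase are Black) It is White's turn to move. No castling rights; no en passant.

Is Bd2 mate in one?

After Bd2: black king on b1; in check: no.
Black is not in check, so this cannot be checkmate.

no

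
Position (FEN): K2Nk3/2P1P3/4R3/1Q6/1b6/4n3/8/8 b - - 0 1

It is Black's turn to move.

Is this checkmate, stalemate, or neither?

checkmate

Black to move; black king on e8.
In check: yes, from the white queen on b5.
King squares — d7: attacked by Qb5; e7: attacked by Re6; f7: attacked by Nd8; d8: attacked by Pc7; f8: attacked by Pe7.
Legal moves for Black: none.
In check with no legal moves → checkmate.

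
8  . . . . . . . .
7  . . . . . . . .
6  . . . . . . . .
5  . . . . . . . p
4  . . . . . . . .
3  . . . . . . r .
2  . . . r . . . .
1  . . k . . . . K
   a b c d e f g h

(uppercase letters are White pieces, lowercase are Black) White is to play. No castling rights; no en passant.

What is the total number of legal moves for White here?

White to move; king on h1.
In check: no.
Legal moves: none.
Count: 0.

0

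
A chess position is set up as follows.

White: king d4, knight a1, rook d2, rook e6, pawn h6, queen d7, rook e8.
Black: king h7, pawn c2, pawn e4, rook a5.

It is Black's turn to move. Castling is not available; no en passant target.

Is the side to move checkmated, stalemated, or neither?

checkmate

Black to move; black king on h7.
In check: yes, from the white queen on d7.
King squares — g6: attacked by Re6; h6: attacked by Re6; g7: attacked by Ph6; g8: attacked by Re8; h8: attacked by Re8.
Legal moves for Black: none.
In check with no legal moves → checkmate.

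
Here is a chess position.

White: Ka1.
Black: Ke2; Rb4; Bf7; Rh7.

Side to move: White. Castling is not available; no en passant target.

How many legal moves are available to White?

0

White to move; king on a1.
In check: no.
Legal moves: none.
Count: 0.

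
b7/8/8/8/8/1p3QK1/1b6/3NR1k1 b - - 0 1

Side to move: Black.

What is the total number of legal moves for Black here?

0

Black to move; king on g1.
In check: yes, from the white rook on e1.
Legal moves: none.
Count: 0.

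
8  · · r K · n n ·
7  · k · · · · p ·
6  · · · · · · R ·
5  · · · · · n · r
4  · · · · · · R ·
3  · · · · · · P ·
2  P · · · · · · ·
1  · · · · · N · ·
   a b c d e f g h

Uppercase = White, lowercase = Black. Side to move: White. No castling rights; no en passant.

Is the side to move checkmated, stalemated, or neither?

checkmate

White to move; white king on d8.
In check: yes, from the black rook on c8.
King squares — c7: attacked by Kb7; d7: attacked by Nf8; e7: attacked by Nf5; c8: attacked by Kb7; e8: attacked by Rc8.
Legal moves for White: none.
In check with no legal moves → checkmate.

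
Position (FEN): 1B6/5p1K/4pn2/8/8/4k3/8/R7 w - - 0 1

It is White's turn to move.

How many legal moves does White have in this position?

3

White to move; king on h7.
In check: yes, from the black knight on f6.
Legal moves: Kh8, Kg7, Kh6.
Count: 3.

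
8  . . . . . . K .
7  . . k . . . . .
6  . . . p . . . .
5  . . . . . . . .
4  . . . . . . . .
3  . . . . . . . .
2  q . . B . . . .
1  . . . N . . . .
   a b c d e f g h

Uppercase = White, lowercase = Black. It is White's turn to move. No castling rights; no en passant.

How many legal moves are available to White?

White to move; king on g8.
In check: yes, from the black queen on a2.
Legal moves: Kh8, Kf8, Kh7, Kg7.
Count: 4.

4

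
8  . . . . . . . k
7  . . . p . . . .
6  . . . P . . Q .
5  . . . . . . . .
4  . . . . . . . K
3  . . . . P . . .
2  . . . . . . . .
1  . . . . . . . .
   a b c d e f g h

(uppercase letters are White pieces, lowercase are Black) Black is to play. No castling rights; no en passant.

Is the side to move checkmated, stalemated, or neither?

stalemate

Black to move; black king on h8.
In check: no.
King squares — g7: attacked by Qg6; h7: attacked by Qg6; g8: attacked by Qg6.
Legal moves for Black: none.
Not in check and no legal moves → stalemate.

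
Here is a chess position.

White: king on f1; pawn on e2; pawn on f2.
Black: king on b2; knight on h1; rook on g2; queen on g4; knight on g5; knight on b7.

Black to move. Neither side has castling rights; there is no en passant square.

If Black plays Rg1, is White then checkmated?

After Rg1: white king on f1; in check: yes, from the black rook on g1.
King squares — e1: attacked by Rg1; g1: attacked by Qg4; e2: own pawn; f2: own pawn; g2: attacked by Rg1.
White has no legal moves → checkmate.

yes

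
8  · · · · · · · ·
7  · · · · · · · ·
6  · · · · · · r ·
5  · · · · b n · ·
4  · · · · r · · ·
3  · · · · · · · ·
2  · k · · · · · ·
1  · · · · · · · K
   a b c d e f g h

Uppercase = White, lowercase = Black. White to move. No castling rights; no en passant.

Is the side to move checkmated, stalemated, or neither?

stalemate

White to move; white king on h1.
In check: no.
King squares — g1: attacked by Rg6; g2: attacked by Rg6; h2: attacked by Be5.
Legal moves for White: none.
Not in check and no legal moves → stalemate.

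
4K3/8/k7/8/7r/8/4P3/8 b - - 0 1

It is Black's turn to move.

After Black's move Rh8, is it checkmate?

no

After Rh8: white king on e8; in check: yes, from the black rook on h8.
White has 3 legal replies: Kf7, Ke7, Kd7.
In check but a legal move exists → not checkmate.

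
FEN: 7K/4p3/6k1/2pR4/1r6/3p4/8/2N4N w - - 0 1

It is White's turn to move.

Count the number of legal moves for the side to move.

17

White to move; king on h8.
In check: no.
Legal moves: Kg8, Rd8, Rd7, Rd6+, Rh5, Rg5+, Rf5, Re5, Rxc5, Rd4, Rxd3, Ng3, Nf2, Nxd3, Nb3, Ne2, Na2.
Count: 17.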